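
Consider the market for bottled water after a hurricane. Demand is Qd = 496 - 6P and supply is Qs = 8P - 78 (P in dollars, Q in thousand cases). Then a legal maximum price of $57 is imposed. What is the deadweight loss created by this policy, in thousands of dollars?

Equilibrium: 496 - 6P = 8P - 78, so 574 = 14P and P* = 41, Q* = 250.
Since 57 is above P* = 41, the ceiling does not bind and the free-market outcome prevails.
Since the control does not bind, no trades are prevented and deadweight loss is zero.

0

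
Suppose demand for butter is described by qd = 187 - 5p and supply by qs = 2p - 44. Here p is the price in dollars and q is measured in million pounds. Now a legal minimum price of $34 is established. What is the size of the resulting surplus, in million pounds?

Equilibrium: 187 - 5p = 2p - 44, so 231 = 7p and p* = 33, q* = 22.
Since 34 > 33, the floor is binding.
At p = 34: qd = 187 - 5·34 = 17 and qs = 2·34 - 44 = 24.
Surplus = qs - qd = 24 - 17 = 7.

7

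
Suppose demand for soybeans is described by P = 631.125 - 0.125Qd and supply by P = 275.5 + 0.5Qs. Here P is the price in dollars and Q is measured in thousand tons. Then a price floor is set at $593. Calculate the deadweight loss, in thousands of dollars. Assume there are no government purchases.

21780

Rearranging demand gives Qd = 5049 - 8P; rearranging supply gives Qs = 2P - 551. Without the control the market clears where 5049 - 8P = 2P - 551, i.e. P* = 560 and Q* = 569.
The floor of 593 is above the equilibrium price 560, so it binds.
At P = 593: Qd = 5049 - 8·593 = 305 and Qs = 2·593 - 551 = 635.
Quantity traded falls to 305. At Q = 305 the demand price is (5049 - 305)/8 = 593 and the supply price is (551 + 305)/2 = 428.
Deadweight loss = ½ · (593 - 428) · (569 - 305) = ½ · 165 · 264 = 21780.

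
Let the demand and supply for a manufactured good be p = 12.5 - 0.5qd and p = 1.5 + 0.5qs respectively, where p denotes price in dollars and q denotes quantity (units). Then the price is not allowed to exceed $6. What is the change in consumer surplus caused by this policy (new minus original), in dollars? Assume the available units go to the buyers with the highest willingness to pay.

Rearranging demand gives qd = 25 - 2p; rearranging supply gives qs = 2p - 3. Setting quantity demanded equal to quantity supplied, 25 - 2p = 2p - 3, gives p* = 7 and q* = 11.
The ceiling of 6 is below the equilibrium price 7, so it binds.
At p = 6: qd = 25 - 2·6 = 13 and qs = 2·6 - 3 = 9.
Consumer surplus without the control is ½ · (12.5 - 7) · 11 = 30.25.
With the ceiling, 9 units are sold at 6 (assume they go to the highest-value buyers). The demand price at q = 9 is 8, so CS = ½ · [(12.5 - 6) + (8 - 6)] · 9 = 38.25.
Change in consumer surplus = 38.25 - 30.25 = 8.

8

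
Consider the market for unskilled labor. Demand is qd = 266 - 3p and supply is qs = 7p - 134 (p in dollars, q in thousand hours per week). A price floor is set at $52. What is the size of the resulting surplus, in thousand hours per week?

120

In a free market, 266 - 3p = 7p - 134 gives the equilibrium p* = 40, q* = 146.
Because the floor (52) lies above the market-clearing price, it is binding.
At p = 52: qd = 266 - 3·52 = 110 and qs = 7·52 - 134 = 230.
Surplus = qs - qd = 230 - 110 = 120.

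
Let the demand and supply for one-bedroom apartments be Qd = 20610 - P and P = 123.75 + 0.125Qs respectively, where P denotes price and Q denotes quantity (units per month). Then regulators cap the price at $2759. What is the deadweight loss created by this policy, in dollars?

Rearranging supply gives Qs = 8P - 990. Setting quantity demanded equal to quantity supplied, 20610 - P = 8P - 990, gives P* = 2400 and Q* = 18210.
Since 2759 is above P* = 2400, the ceiling does not bind and the free-market outcome prevails.
Since the control does not bind, no trades are prevented and deadweight loss is zero.

0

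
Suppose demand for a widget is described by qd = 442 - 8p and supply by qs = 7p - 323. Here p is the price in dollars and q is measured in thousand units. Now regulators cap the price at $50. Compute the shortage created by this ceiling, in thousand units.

15

In a free market, 442 - 8p = 7p - 323 gives the equilibrium p* = 51, q* = 34.
The ceiling of 50 is below the equilibrium price 51, so it binds.
At p = 50: qd = 442 - 8·50 = 42 and qs = 7·50 - 323 = 27.
Shortage = qd - qs = 42 - 27 = 15.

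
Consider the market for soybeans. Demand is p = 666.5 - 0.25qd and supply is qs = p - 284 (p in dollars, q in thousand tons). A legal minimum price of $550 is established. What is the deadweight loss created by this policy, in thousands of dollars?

0

Rearranging demand gives qd = 2666 - 4p. Equilibrium: 2666 - 4p = p - 284, so 2950 = 5p and p* = 590, q* = 306.
Since 550 is below p* = 590, the floor does not bind and the free-market outcome prevails.
Since the control does not bind, no trades are prevented and deadweight loss is zero.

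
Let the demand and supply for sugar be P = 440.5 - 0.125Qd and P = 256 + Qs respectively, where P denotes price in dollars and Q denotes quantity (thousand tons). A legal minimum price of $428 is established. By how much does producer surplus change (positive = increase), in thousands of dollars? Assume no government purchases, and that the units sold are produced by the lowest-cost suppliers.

-1248

Rearranging demand gives Qd = 3524 - 8P; rearranging supply gives Qs = P - 256. Setting quantity demanded equal to quantity supplied, 3524 - 8P = P - 256, gives P* = 420 and Q* = 164.
The floor of 428 is above the equilibrium price 420, so it binds.
At P = 428: Qd = 3524 - 8·428 = 100 and Qs = 428 - 256 = 172.
Producer surplus without the control is ½ · (420 - 256) · 164 = 13448.
With the floor, 100 units are sold at 428. The supply price at Q = 100 is 356, so PS = ½ · [(428 - 256) + (428 - 356)] · 100 = 12200.
Change in producer surplus = 12200 - 13448 = -1248.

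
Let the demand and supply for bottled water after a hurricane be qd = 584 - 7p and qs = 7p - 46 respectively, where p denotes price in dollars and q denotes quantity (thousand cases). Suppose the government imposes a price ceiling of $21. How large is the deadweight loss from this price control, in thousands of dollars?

Without the control the market clears where 584 - 7p = 7p - 46, i.e. p* = 45 and q* = 269.
Because the ceiling (21) lies below the market-clearing price, it is binding.
At p = 21: qd = 584 - 7·21 = 437 and qs = 7·21 - 46 = 101.
Quantity traded falls to 101. At q = 101 the demand price is (584 - 101)/7 = 69 and the supply price is (46 + 101)/7 = 21.
Deadweight loss = ½ · (69 - 21) · (269 - 101) = ½ · 48 · 168 = 4032.

4032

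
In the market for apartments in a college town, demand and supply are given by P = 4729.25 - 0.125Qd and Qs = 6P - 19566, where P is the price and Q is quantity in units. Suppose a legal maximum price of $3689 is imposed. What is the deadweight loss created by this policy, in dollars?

886835.25

Rearranging demand gives Qd = 37834 - 8P. Setting quantity demanded equal to quantity supplied, 37834 - 8P = 6P - 19566, gives P* = 4100 and Q* = 5034.
Because the ceiling (3689) lies below the market-clearing price, it is binding.
At P = 3689: Qd = 37834 - 8·3689 = 8322 and Qs = 6·3689 - 19566 = 2568.
Quantity traded falls to 2568. At Q = 2568 the demand price is (37834 - 2568)/8 = 4408.25 and the supply price is (19566 + 2568)/6 = 3689.
Deadweight loss = ½ · (4408.25 - 3689) · (5034 - 2568) = ½ · 719.25 · 2466 = 886835.25.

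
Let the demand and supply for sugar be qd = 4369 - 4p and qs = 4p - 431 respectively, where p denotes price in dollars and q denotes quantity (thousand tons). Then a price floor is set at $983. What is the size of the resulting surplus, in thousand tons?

Equilibrium: 4369 - 4p = 4p - 431, so 4800 = 8p and p* = 600, q* = 1969.
The floor of 983 is above the equilibrium price 600, so it binds.
At p = 983: qd = 4369 - 4·983 = 437 and qs = 4·983 - 431 = 3501.
Surplus = qs - qd = 3501 - 437 = 3064.

3064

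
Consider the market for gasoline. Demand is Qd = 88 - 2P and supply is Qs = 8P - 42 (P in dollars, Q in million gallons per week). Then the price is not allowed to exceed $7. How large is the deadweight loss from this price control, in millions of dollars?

In a free market, 88 - 2P = 8P - 42 gives the equilibrium P* = 13, Q* = 62.
The ceiling of 7 is below the equilibrium price 13, so it binds.
At P = 7: Qd = 88 - 2·7 = 74 and Qs = 8·7 - 42 = 14.
Quantity traded falls to 14. At Q = 14 the demand price is (88 - 14)/2 = 37 and the supply price is (42 + 14)/8 = 7.
Deadweight loss = ½ · (37 - 7) · (62 - 14) = ½ · 30 · 48 = 720.

720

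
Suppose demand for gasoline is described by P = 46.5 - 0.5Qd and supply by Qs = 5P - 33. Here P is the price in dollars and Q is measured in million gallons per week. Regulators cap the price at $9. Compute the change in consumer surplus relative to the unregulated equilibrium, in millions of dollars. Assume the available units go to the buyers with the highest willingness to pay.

Rearranging demand gives Qd = 93 - 2P. Setting quantity demanded equal to quantity supplied, 93 - 2P = 5P - 33, gives P* = 18 and Q* = 57.
Since 9 < 18, the ceiling is binding.
At P = 9: Qd = 93 - 2·9 = 75 and Qs = 5·9 - 33 = 12.
Consumer surplus without the control is ½ · (46.5 - 18) · 57 = 812.25.
With the ceiling, 12 units are sold at 9 (assume they go to the highest-value buyers). The demand price at Q = 12 is 40.5, so CS = ½ · [(46.5 - 9) + (40.5 - 9)] · 12 = 414.
Change in consumer surplus = 414 - 812.25 = -398.25.

-398.25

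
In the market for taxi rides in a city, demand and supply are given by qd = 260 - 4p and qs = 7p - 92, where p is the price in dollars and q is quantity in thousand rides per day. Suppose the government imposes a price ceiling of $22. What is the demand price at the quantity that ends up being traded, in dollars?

49.5

Without the control the market clears where 260 - 4p = 7p - 92, i.e. p* = 32 and q* = 132.
Since 22 < 32, the ceiling is binding.
At p = 22: qd = 260 - 4·22 = 172 and qs = 7·22 - 92 = 62.
Only 62 units reach the market. On the demand curve, the marginal buyer's willingness to pay at q = 62 is (260 - 62)/4 = 49.5.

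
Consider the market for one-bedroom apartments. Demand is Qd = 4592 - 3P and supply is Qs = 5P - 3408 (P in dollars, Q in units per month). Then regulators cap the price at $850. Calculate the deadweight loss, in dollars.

150000

Setting quantity demanded equal to quantity supplied, 4592 - 3P = 5P - 3408, gives P* = 1000 and Q* = 1592.
Because the ceiling (850) lies below the market-clearing price, it is binding.
At P = 850: Qd = 4592 - 3·850 = 2042 and Qs = 5·850 - 3408 = 842.
Quantity traded falls to 842. At Q = 842 the demand price is (4592 - 842)/3 = 1250 and the supply price is (3408 + 842)/5 = 850.
Deadweight loss = ½ · (1250 - 850) · (1592 - 842) = ½ · 400 · 750 = 150000.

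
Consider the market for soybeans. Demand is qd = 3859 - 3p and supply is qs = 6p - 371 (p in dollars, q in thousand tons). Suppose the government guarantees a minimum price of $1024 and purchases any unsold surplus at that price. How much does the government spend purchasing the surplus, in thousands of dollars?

Equilibrium: 3859 - 3p = 6p - 371, so 4230 = 9p and p* = 470, q* = 2449.
Since 1024 > 470, the floor is binding.
At p = 1024: qd = 3859 - 3·1024 = 787 and qs = 6·1024 - 371 = 5773.
Surplus = qs - qd = 4986.
Government expenditure = surplus × support price = 4986 × 1024 = 5105664.

5105664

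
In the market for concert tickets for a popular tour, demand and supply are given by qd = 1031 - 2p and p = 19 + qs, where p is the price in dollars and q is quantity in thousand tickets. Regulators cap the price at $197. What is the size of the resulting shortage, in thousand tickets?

Rearranging supply gives qs = p - 19. In a free market, 1031 - 2p = p - 19 gives the equilibrium p* = 350, q* = 331.
Since 197 < 350, the ceiling is binding.
At p = 197: qd = 1031 - 2·197 = 637 and qs = 197 - 19 = 178.
Shortage = qd - qs = 637 - 178 = 459.

459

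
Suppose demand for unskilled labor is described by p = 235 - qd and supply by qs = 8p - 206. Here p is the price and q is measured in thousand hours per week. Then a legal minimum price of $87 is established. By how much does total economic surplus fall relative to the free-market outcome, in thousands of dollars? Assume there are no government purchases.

812.25

Rearranging demand gives qd = 235 - p. Setting quantity demanded equal to quantity supplied, 235 - p = 8p - 206, gives p* = 49 and q* = 186.
Because the floor (87) lies above the market-clearing price, it is binding.
At p = 87: qd = 235 - 87 = 148 and qs = 8·87 - 206 = 490.
Quantity traded falls to 148. At q = 148 the demand price is 235 - 148 = 87 and the supply price is (206 + 148)/8 = 44.25.
Deadweight loss = ½ · (87 - 44.25) · (186 - 148) = ½ · 42.75 · 38 = 812.25.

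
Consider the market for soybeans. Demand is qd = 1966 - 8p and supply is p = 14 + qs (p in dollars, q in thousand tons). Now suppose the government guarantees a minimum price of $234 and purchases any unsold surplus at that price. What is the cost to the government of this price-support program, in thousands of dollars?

Rearranging supply gives qs = p - 14. Equilibrium: 1966 - 8p = p - 14, so 1980 = 9p and p* = 220, q* = 206.
Because the floor (234) lies above the market-clearing price, it is binding.
At p = 234: qd = 1966 - 8·234 = 94 and qs = 234 - 14 = 220.
Surplus = qs - qd = 126.
Government expenditure = surplus × support price = 126 × 234 = 29484.

29484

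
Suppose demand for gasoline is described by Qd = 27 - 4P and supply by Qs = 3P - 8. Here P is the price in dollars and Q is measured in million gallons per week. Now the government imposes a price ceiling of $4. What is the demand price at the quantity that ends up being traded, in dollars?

Without the control the market clears where 27 - 4P = 3P - 8, i.e. P* = 5 and Q* = 7.
Because the ceiling (4) lies below the market-clearing price, it is binding.
At P = 4: Qd = 27 - 4·4 = 11 and Qs = 3·4 - 8 = 4.
Only 4 units reach the market. On the demand curve, the marginal buyer's willingness to pay at Q = 4 is (27 - 4)/4 = 5.75.

5.75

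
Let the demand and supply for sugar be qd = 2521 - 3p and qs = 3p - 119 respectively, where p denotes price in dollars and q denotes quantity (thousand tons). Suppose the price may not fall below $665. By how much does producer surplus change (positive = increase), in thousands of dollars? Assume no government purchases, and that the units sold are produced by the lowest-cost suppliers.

Without the control the market clears where 2521 - 3p = 3p - 119, i.e. p* = 440 and q* = 1201.
Because the floor (665) lies above the market-clearing price, it is binding.
At p = 665: qd = 2521 - 3·665 = 526 and qs = 3·665 - 119 = 1876.
Producer surplus without the control is ½ · (440 - 119/3) · 1201 = 1442401/6.
With the floor, 526 units are sold at 665. The supply price at q = 526 is 215, so PS = ½ · [(665 - 119/3) + (665 - 215)] · 526 = 848438/3.
Change in producer surplus = 848438/3 - 1442401/6 = 42412.5.

42412.5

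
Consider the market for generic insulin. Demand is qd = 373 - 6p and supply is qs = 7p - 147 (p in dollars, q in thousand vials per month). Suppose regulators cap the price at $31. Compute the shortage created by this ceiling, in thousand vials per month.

Equilibrium: 373 - 6p = 7p - 147, so 520 = 13p and p* = 40, q* = 133.
Since 31 < 40, the ceiling is binding.
At p = 31: qd = 373 - 6·31 = 187 and qs = 7·31 - 147 = 70.
Shortage = qd - qs = 187 - 70 = 117.

117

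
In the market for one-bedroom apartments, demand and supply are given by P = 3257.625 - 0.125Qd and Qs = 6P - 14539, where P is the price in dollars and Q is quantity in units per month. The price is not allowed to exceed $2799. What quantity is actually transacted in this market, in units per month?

Rearranging demand gives Qd = 26061 - 8P. In a free market, 26061 - 8P = 6P - 14539 gives the equilibrium P* = 2900, Q* = 2861.
The ceiling of 2799 is below the equilibrium price 2900, so it binds.
At P = 2799: Qd = 26061 - 8·2799 = 3669 and Qs = 6·2799 - 14539 = 2255.
The quantity actually transacted is the short side, supply: 2255.

2255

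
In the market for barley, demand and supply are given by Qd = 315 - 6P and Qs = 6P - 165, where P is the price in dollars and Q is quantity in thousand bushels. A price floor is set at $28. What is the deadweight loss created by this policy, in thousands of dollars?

0

In a free market, 315 - 6P = 6P - 165 gives the equilibrium P* = 40, Q* = 75.
The floor of 28 is below the equilibrium price 40, so it is not binding; the market clears at P* = 40, Q* = 75.
Since the control does not bind, no trades are prevented and deadweight loss is zero.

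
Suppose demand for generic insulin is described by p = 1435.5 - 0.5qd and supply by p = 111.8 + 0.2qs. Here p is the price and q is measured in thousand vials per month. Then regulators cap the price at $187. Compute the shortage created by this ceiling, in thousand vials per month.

2121

Rearranging demand gives qd = 2871 - 2p; rearranging supply gives qs = 5p - 559. Without the control the market clears where 2871 - 2p = 5p - 559, i.e. p* = 490 and q* = 1891.
Since 187 < 490, the ceiling is binding.
At p = 187: qd = 2871 - 2·187 = 2497 and qs = 5·187 - 559 = 376.
Shortage = qd - qs = 2497 - 376 = 2121.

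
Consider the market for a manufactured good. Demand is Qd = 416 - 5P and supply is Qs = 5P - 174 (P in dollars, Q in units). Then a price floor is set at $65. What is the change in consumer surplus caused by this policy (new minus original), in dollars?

-636

Equilibrium: 416 - 5P = 5P - 174, so 590 = 10P and P* = 59, Q* = 121.
Because the floor (65) lies above the market-clearing price, it is binding.
At P = 65: Qd = 416 - 5·65 = 91 and Qs = 5·65 - 174 = 151.
Consumer surplus without the control is ½ · (83.2 - 59) · 121 = 1464.1.
With the floor, consumers buy 91 units at 65, so CS = ½ · (83.2 - 65) · 91 = 828.1.
Change in consumer surplus = 828.1 - 1464.1 = -636.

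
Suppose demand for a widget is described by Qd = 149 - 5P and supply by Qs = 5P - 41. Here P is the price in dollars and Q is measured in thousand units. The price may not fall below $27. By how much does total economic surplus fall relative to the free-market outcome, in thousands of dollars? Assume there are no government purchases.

Without the control the market clears where 149 - 5P = 5P - 41, i.e. P* = 19 and Q* = 54.
The floor of 27 is above the equilibrium price 19, so it binds.
At P = 27: Qd = 149 - 5·27 = 14 and Qs = 5·27 - 41 = 94.
Quantity traded falls to 14. At Q = 14 the demand price is (149 - 14)/5 = 27 and the supply price is (41 + 14)/5 = 11.
Deadweight loss = ½ · (27 - 11) · (54 - 14) = ½ · 16 · 40 = 320.

320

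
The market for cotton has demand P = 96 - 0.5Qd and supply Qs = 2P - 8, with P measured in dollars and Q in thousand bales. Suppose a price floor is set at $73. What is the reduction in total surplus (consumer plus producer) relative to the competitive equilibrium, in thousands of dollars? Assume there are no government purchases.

Rearranging demand gives Qd = 192 - 2P. Setting quantity demanded equal to quantity supplied, 192 - 2P = 2P - 8, gives P* = 50 and Q* = 92.
The floor of 73 is above the equilibrium price 50, so it binds.
At P = 73: Qd = 192 - 2·73 = 46 and Qs = 2·73 - 8 = 138.
Quantity traded falls to 46. At Q = 46 the demand price is (192 - 46)/2 = 73 and the supply price is (8 + 46)/2 = 27.
Deadweight loss = ½ · (73 - 27) · (92 - 46) = ½ · 46 · 46 = 1058.

1058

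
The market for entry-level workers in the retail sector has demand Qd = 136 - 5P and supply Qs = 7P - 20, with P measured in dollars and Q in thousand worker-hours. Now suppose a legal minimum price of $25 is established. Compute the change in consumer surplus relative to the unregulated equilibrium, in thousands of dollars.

-492

Equilibrium: 136 - 5P = 7P - 20, so 156 = 12P and P* = 13, Q* = 71.
The floor of 25 is above the equilibrium price 13, so it binds.
At P = 25: Qd = 136 - 5·25 = 11 and Qs = 7·25 - 20 = 155.
Consumer surplus without the control is ½ · (27.2 - 13) · 71 = 504.1.
With the floor, consumers buy 11 units at 25, so CS = ½ · (27.2 - 25) · 11 = 12.1.
Change in consumer surplus = 12.1 - 504.1 = -492.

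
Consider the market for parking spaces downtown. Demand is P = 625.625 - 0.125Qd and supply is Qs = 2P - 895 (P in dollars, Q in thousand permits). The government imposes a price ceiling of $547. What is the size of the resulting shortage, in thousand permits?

Rearranging demand gives Qd = 5005 - 8P. In a free market, 5005 - 8P = 2P - 895 gives the equilibrium P* = 590, Q* = 285.
Because the ceiling (547) lies below the market-clearing price, it is binding.
At P = 547: Qd = 5005 - 8·547 = 629 and Qs = 2·547 - 895 = 199.
Shortage = Qd - Qs = 629 - 199 = 430.

430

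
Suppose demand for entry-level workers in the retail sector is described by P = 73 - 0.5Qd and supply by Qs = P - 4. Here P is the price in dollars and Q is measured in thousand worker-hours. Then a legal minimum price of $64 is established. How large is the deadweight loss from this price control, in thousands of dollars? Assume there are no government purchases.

Rearranging demand gives Qd = 146 - 2P. In a free market, 146 - 2P = P - 4 gives the equilibrium P* = 50, Q* = 46.
The floor of 64 is above the equilibrium price 50, so it binds.
At P = 64: Qd = 146 - 2·64 = 18 and Qs = 64 - 4 = 60.
Quantity traded falls to 18. At Q = 18 the demand price is (146 - 18)/2 = 64 and the supply price is 4 + 18 = 22.
Deadweight loss = ½ · (64 - 22) · (46 - 18) = ½ · 42 · 28 = 588.

588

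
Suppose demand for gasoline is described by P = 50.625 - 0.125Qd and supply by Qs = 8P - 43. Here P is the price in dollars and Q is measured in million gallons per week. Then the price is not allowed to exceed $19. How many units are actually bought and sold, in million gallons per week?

109

Rearranging demand gives Qd = 405 - 8P. Without the control the market clears where 405 - 8P = 8P - 43, i.e. P* = 28 and Q* = 181.
The ceiling of 19 is below the equilibrium price 28, so it binds.
At P = 19: Qd = 405 - 8·19 = 253 and Qs = 8·19 - 43 = 109.
The quantity actually transacted is the short side, supply: 109.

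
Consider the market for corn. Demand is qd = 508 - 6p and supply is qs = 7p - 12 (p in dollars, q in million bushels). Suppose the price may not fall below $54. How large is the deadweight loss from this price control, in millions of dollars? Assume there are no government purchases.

Without the control the market clears where 508 - 6p = 7p - 12, i.e. p* = 40 and q* = 268.
Since 54 > 40, the floor is binding.
At p = 54: qd = 508 - 6·54 = 184 and qs = 7·54 - 12 = 366.
Quantity traded falls to 184. At q = 184 the demand price is (508 - 184)/6 = 54 and the supply price is (12 + 184)/7 = 28.
Deadweight loss = ½ · (54 - 28) · (268 - 184) = ½ · 26 · 84 = 1092.

1092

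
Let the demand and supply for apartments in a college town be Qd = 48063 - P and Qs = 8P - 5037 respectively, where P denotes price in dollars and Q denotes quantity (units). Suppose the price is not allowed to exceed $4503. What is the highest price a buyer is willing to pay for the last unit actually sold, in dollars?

17076

In a free market, 48063 - P = 8P - 5037 gives the equilibrium P* = 5900, Q* = 42163.
Since 4503 < 5900, the ceiling is binding.
At P = 4503: Qd = 48063 - 4503 = 43560 and Qs = 8·4503 - 5037 = 30987.
Only 30987 units reach the market. On the demand curve, the marginal buyer's willingness to pay at Q = 30987 is (48063 - 30987) = 17076.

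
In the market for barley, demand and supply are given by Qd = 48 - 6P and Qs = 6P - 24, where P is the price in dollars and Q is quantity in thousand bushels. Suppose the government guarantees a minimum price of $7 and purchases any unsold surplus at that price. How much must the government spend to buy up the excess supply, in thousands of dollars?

Without the control the market clears where 48 - 6P = 6P - 24, i.e. P* = 6 and Q* = 12.
Because the floor (7) lies above the market-clearing price, it is binding.
At P = 7: Qd = 48 - 6·7 = 6 and Qs = 6·7 - 24 = 18.
Surplus = Qs - Qd = 12.
Government expenditure = surplus × support price = 12 × 7 = 84.

84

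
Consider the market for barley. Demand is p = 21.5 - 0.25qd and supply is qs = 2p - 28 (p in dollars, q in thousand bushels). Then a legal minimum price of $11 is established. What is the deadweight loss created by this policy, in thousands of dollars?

Rearranging demand gives qd = 86 - 4p. Setting quantity demanded equal to quantity supplied, 86 - 4p = 2p - 28, gives p* = 19 and q* = 10.
Since 11 is below p* = 19, the floor does not bind and the free-market outcome prevails.
Since the control does not bind, no trades are prevented and deadweight loss is zero.

0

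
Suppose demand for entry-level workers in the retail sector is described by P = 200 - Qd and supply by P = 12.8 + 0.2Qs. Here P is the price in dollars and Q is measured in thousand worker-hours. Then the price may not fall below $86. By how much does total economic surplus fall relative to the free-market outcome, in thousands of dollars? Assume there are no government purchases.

Rearranging demand gives Qd = 200 - P; rearranging supply gives Qs = 5P - 64. In a free market, 200 - P = 5P - 64 gives the equilibrium P* = 44, Q* = 156.
Because the floor (86) lies above the market-clearing price, it is binding.
At P = 86: Qd = 200 - 86 = 114 and Qs = 5·86 - 64 = 366.
Quantity traded falls to 114. At Q = 114 the demand price is 200 - 114 = 86 and the supply price is (64 + 114)/5 = 35.6.
Deadweight loss = ½ · (86 - 35.6) · (156 - 114) = ½ · 50.4 · 42 = 1058.4.

1058.4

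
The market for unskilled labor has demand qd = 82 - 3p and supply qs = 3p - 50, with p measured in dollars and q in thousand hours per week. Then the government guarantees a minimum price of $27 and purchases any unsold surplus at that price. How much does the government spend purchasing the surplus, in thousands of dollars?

Setting quantity demanded equal to quantity supplied, 82 - 3p = 3p - 50, gives p* = 22 and q* = 16.
Because the floor (27) lies above the market-clearing price, it is binding.
At p = 27: qd = 82 - 3·27 = 1 and qs = 3·27 - 50 = 31.
Surplus = qs - qd = 30.
Government expenditure = surplus × support price = 30 × 27 = 810.

810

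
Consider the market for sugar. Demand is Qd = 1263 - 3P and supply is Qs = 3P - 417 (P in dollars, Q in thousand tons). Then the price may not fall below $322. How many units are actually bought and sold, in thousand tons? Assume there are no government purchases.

Setting quantity demanded equal to quantity supplied, 1263 - 3P = 3P - 417, gives P* = 280 and Q* = 423.
The floor of 322 is above the equilibrium price 280, so it binds.
At P = 322: Qd = 1263 - 3·322 = 297 and Qs = 3·322 - 417 = 549.
The quantity actually transacted is the short side, demand: 297.

297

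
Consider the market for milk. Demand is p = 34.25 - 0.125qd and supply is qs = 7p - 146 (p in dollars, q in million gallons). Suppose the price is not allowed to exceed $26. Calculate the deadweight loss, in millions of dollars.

Rearranging demand gives qd = 274 - 8p. Without the control the market clears where 274 - 8p = 7p - 146, i.e. p* = 28 and q* = 50.
The ceiling of 26 is below the equilibrium price 28, so it binds.
At p = 26: qd = 274 - 8·26 = 66 and qs = 7·26 - 146 = 36.
Quantity traded falls to 36. At q = 36 the demand price is (274 - 36)/8 = 29.75 and the supply price is (146 + 36)/7 = 26.
Deadweight loss = ½ · (29.75 - 26) · (50 - 36) = ½ · 3.75 · 14 = 26.25.

26.25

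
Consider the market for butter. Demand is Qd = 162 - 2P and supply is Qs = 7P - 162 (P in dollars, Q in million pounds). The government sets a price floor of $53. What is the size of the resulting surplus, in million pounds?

Equilibrium: 162 - 2P = 7P - 162, so 324 = 9P and P* = 36, Q* = 90.
The floor of 53 is above the equilibrium price 36, so it binds.
At P = 53: Qd = 162 - 2·53 = 56 and Qs = 7·53 - 162 = 209.
Surplus = Qs - Qd = 209 - 56 = 153.

153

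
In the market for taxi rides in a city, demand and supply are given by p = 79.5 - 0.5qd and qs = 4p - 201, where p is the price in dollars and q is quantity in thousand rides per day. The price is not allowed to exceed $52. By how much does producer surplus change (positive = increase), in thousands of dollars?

-184

Rearranging demand gives qd = 159 - 2p. In a free market, 159 - 2p = 4p - 201 gives the equilibrium p* = 60, q* = 39.
Since 52 < 60, the ceiling is binding.
At p = 52: qd = 159 - 2·52 = 55 and qs = 4·52 - 201 = 7.
Producer surplus without the control is ½ · (60 - 50.25) · 39 = 190.125.
With the ceiling, producers sell 7 units at 52, so PS = ½ · (52 - 50.25) · 7 = 6.125.
Change in producer surplus = 6.125 - 190.125 = -184.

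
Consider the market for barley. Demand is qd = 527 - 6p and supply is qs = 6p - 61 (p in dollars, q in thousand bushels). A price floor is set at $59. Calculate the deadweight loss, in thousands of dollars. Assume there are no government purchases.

600

In a free market, 527 - 6p = 6p - 61 gives the equilibrium p* = 49, q* = 233.
Since 59 > 49, the floor is binding.
At p = 59: qd = 527 - 6·59 = 173 and qs = 6·59 - 61 = 293.
Quantity traded falls to 173. At q = 173 the demand price is (527 - 173)/6 = 59 and the supply price is (61 + 173)/6 = 39.
Deadweight loss = ½ · (59 - 39) · (233 - 173) = ½ · 20 · 60 = 600.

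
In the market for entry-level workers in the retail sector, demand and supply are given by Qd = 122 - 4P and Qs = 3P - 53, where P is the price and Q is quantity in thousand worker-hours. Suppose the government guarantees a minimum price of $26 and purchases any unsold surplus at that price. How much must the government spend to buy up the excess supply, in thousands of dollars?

182

Setting quantity demanded equal to quantity supplied, 122 - 4P = 3P - 53, gives P* = 25 and Q* = 22.
Since 26 > 25, the floor is binding.
At P = 26: Qd = 122 - 4·26 = 18 and Qs = 3·26 - 53 = 25.
Surplus = Qs - Qd = 7.
Government expenditure = surplus × support price = 7 × 26 = 182.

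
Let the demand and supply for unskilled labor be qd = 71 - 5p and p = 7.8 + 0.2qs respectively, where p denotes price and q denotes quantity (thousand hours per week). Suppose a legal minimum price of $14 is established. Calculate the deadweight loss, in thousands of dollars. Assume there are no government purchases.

Rearranging supply gives qs = 5p - 39. Without the control the market clears where 71 - 5p = 5p - 39, i.e. p* = 11 and q* = 16.
The floor of 14 is above the equilibrium price 11, so it binds.
At p = 14: qd = 71 - 5·14 = 1 and qs = 5·14 - 39 = 31.
Quantity traded falls to 1. At q = 1 the demand price is (71 - 1)/5 = 14 and the supply price is (39 + 1)/5 = 8.
Deadweight loss = ½ · (14 - 8) · (16 - 1) = ½ · 6 · 15 = 45.

45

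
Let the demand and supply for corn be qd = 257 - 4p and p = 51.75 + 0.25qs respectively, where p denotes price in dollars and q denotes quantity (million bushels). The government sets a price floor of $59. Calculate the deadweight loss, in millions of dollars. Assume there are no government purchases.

Rearranging supply gives qs = 4p - 207. Equilibrium: 257 - 4p = 4p - 207, so 464 = 8p and p* = 58, q* = 25.
The floor of 59 is above the equilibrium price 58, so it binds.
At p = 59: qd = 257 - 4·59 = 21 and qs = 4·59 - 207 = 29.
Quantity traded falls to 21. At q = 21 the demand price is (257 - 21)/4 = 59 and the supply price is (207 + 21)/4 = 57.
Deadweight loss = ½ · (59 - 57) · (25 - 21) = ½ · 2 · 4 = 4.

4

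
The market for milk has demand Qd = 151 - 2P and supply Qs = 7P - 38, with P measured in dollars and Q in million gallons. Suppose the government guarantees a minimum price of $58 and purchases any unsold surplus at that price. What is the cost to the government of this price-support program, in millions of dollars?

19314

Setting quantity demanded equal to quantity supplied, 151 - 2P = 7P - 38, gives P* = 21 and Q* = 109.
The floor of 58 is above the equilibrium price 21, so it binds.
At P = 58: Qd = 151 - 2·58 = 35 and Qs = 7·58 - 38 = 368.
Surplus = Qs - Qd = 333.
Government expenditure = surplus × support price = 333 × 58 = 19314.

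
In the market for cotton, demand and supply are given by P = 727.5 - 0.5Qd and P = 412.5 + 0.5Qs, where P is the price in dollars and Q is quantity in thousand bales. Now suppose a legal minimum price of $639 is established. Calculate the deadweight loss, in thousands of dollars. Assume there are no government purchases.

Rearranging demand gives Qd = 1455 - 2P; rearranging supply gives Qs = 2P - 825. Equilibrium: 1455 - 2P = 2P - 825, so 2280 = 4P and P* = 570, Q* = 315.
The floor of 639 is above the equilibrium price 570, so it binds.
At P = 639: Qd = 1455 - 2·639 = 177 and Qs = 2·639 - 825 = 453.
Quantity traded falls to 177. At Q = 177 the demand price is (1455 - 177)/2 = 639 and the supply price is (825 + 177)/2 = 501.
Deadweight loss = ½ · (639 - 501) · (315 - 177) = ½ · 138 · 138 = 9522.

9522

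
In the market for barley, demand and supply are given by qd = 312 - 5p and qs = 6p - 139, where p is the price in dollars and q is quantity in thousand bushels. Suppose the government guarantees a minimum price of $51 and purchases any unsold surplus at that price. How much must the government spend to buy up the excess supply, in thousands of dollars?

5610

Setting quantity demanded equal to quantity supplied, 312 - 5p = 6p - 139, gives p* = 41 and q* = 107.
The floor of 51 is above the equilibrium price 41, so it binds.
At p = 51: qd = 312 - 5·51 = 57 and qs = 6·51 - 139 = 167.
Surplus = qs - qd = 110.
Government expenditure = surplus × support price = 110 × 51 = 5610.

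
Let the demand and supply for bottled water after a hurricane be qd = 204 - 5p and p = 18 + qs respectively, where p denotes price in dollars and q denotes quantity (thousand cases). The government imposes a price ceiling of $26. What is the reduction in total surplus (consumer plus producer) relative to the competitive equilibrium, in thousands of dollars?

Rearranging supply gives qs = p - 18. Setting quantity demanded equal to quantity supplied, 204 - 5p = p - 18, gives p* = 37 and q* = 19.
The ceiling of 26 is below the equilibrium price 37, so it binds.
At p = 26: qd = 204 - 5·26 = 74 and qs = 26 - 18 = 8.
Quantity traded falls to 8. At q = 8 the demand price is (204 - 8)/5 = 39.2 and the supply price is 18 + 8 = 26.
Deadweight loss = ½ · (39.2 - 26) · (19 - 8) = ½ · 13.2 · 11 = 72.6.

72.6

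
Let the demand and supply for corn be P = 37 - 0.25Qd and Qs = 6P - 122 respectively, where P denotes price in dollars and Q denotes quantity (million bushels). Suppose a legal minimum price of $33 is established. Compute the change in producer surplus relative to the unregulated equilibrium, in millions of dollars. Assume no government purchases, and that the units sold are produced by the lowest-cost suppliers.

48

Rearranging demand gives Qd = 148 - 4P. Without the control the market clears where 148 - 4P = 6P - 122, i.e. P* = 27 and Q* = 40.
Since 33 > 27, the floor is binding.
At P = 33: Qd = 148 - 4·33 = 16 and Qs = 6·33 - 122 = 76.
Producer surplus without the control is ½ · (27 - 61/3) · 40 = 400/3.
With the floor, 16 units are sold at 33. The supply price at Q = 16 is 23, so PS = ½ · [(33 - 61/3) + (33 - 23)] · 16 = 544/3.
Change in producer surplus = 544/3 - 400/3 = 48.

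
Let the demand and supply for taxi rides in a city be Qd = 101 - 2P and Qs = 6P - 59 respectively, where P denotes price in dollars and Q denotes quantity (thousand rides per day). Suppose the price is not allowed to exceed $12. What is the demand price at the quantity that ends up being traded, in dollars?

44

Setting quantity demanded equal to quantity supplied, 101 - 2P = 6P - 59, gives P* = 20 and Q* = 61.
Since 12 < 20, the ceiling is binding.
At P = 12: Qd = 101 - 2·12 = 77 and Qs = 6·12 - 59 = 13.
Only 13 units reach the market. On the demand curve, the marginal buyer's willingness to pay at Q = 13 is (101 - 13)/2 = 44.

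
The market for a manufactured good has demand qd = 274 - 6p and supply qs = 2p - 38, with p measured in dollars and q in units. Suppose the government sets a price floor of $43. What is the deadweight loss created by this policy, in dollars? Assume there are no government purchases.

192

Setting quantity demanded equal to quantity supplied, 274 - 6p = 2p - 38, gives p* = 39 and q* = 40.
The floor of 43 is above the equilibrium price 39, so it binds.
At p = 43: qd = 274 - 6·43 = 16 and qs = 2·43 - 38 = 48.
Quantity traded falls to 16. At q = 16 the demand price is (274 - 16)/6 = 43 and the supply price is (38 + 16)/2 = 27.
Deadweight loss = ½ · (43 - 27) · (40 - 16) = ½ · 16 · 24 = 192.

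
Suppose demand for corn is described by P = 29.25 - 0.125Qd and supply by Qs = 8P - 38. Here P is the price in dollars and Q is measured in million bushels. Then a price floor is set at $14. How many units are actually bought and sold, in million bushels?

Rearranging demand gives Qd = 234 - 8P. Setting quantity demanded equal to quantity supplied, 234 - 8P = 8P - 38, gives P* = 17 and Q* = 98.
The floor of 14 is below the equilibrium price 17, so it is not binding; the market clears at P* = 17, Q* = 98.

98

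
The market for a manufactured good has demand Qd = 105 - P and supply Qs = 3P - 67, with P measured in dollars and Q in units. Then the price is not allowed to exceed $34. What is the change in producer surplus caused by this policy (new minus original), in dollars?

Without the control the market clears where 105 - P = 3P - 67, i.e. P* = 43 and Q* = 62.
Because the ceiling (34) lies below the market-clearing price, it is binding.
At P = 34: Qd = 105 - 34 = 71 and Qs = 3·34 - 67 = 35.
Producer surplus without the control is ½ · (43 - 67/3) · 62 = 1922/3.
With the ceiling, producers sell 35 units at 34, so PS = ½ · (34 - 67/3) · 35 = 1225/6.
Change in producer surplus = 1225/6 - 1922/3 = -436.5.

-436.5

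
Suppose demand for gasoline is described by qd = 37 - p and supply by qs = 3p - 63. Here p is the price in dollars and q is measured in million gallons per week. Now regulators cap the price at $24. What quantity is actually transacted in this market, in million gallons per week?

Equilibrium: 37 - p = 3p - 63, so 100 = 4p and p* = 25, q* = 12.
Because the ceiling (24) lies below the market-clearing price, it is binding.
At p = 24: qd = 37 - 24 = 13 and qs = 3·24 - 63 = 9.
The quantity actually transacted is the short side, supply: 9.

9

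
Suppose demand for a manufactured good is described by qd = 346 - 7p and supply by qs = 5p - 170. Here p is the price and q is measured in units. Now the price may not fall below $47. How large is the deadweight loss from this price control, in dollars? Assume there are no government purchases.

Without the control the market clears where 346 - 7p = 5p - 170, i.e. p* = 43 and q* = 45.
Because the floor (47) lies above the market-clearing price, it is binding.
At p = 47: qd = 346 - 7·47 = 17 and qs = 5·47 - 170 = 65.
Quantity traded falls to 17. At q = 17 the demand price is (346 - 17)/7 = 47 and the supply price is (170 + 17)/5 = 37.4.
Deadweight loss = ½ · (47 - 37.4) · (45 - 17) = ½ · 9.6 · 28 = 134.4.

134.4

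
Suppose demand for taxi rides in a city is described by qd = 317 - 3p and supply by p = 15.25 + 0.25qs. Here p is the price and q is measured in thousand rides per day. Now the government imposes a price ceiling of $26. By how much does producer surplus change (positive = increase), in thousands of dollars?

-2772

Rearranging supply gives qs = 4p - 61. In a free market, 317 - 3p = 4p - 61 gives the equilibrium p* = 54, q* = 155.
Since 26 < 54, the ceiling is binding.
At p = 26: qd = 317 - 3·26 = 239 and qs = 4·26 - 61 = 43.
Producer surplus without the control is ½ · (54 - 15.25) · 155 = 3003.125.
With the ceiling, producers sell 43 units at 26, so PS = ½ · (26 - 15.25) · 43 = 231.125.
Change in producer surplus = 231.125 - 3003.125 = -2772.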